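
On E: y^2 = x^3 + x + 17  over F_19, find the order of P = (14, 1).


Compute successive multiples of P until we hit O:
  1P = (14, 1)
  2P = (10, 18)
  3P = (0, 6)
  4P = (6, 7)
  5P = (15, 14)
  6P = (7, 14)
  7P = (3, 3)
  8P = (8, 10)
  ... (continuing to 28P)
  28P = O

ord(P) = 28


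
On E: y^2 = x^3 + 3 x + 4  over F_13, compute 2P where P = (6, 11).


Doubling: s = (3 x1^2 + a) / (2 y1)
s = (3*6^2 + 3) / (2*11) mod 13 = 8
x3 = s^2 - 2 x1 mod 13 = 8^2 - 2*6 = 0
y3 = s (x1 - x3) - y1 mod 13 = 8 * (6 - 0) - 11 = 11

2P = (0, 11)


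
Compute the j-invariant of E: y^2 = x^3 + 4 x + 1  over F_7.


Delta = -16(4 a^3 + 27 b^2) mod 7 = 1
-1728 * (4 a)^3 = -1728 * (4*4)^3 mod 7 = 1
j = 1 * 1^(-1) mod 7 = 1

j = 1 (mod 7)


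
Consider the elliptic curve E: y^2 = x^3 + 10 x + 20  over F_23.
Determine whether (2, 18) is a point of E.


Check whether y^2 = x^3 + 10 x + 20 (mod 23) for (x, y) = (2, 18).
LHS: y^2 = 18^2 mod 23 = 2
RHS: x^3 + 10 x + 20 = 2^3 + 10*2 + 20 mod 23 = 2
LHS = RHS

Yes, on the curve


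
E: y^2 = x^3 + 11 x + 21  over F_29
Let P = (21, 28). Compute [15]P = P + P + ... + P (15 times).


k = 15 = 1111_2 (binary, LSB first: 1111)
Double-and-add from P = (21, 28):
  bit 0 = 1: acc = O + (21, 28) = (21, 28)
  bit 1 = 1: acc = (21, 28) + (16, 1) = (20, 18)
  bit 2 = 1: acc = (20, 18) + (1, 27) = (12, 24)
  bit 3 = 1: acc = (12, 24) + (3, 9) = (20, 11)

15P = (20, 11)


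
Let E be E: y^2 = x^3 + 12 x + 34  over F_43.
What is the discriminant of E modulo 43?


4 a^3 + 27 b^2 = 4*12^3 + 27*34^2 = 6912 + 31212 = 38124
Delta = -16 * (38124) = -609984
Delta mod 43 = 14

Delta = 14 (mod 43)


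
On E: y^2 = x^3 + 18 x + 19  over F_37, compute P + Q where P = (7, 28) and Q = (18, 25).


P != Q, so use the chord formula.
s = (y2 - y1) / (x2 - x1) = (34) / (11) mod 37 = 30
x3 = s^2 - x1 - x2 mod 37 = 30^2 - 7 - 18 = 24
y3 = s (x1 - x3) - y1 mod 37 = 30 * (7 - 24) - 28 = 17

P + Q = (24, 17)


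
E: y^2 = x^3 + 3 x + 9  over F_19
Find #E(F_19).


For each x in F_19, count y with y^2 = x^3 + 3 x + 9 mod 19:
  x = 0: RHS = 9, y in [3, 16]  -> 2 point(s)
  x = 2: RHS = 4, y in [2, 17]  -> 2 point(s)
  x = 3: RHS = 7, y in [8, 11]  -> 2 point(s)
  x = 4: RHS = 9, y in [3, 16]  -> 2 point(s)
  x = 5: RHS = 16, y in [4, 15]  -> 2 point(s)
  x = 9: RHS = 5, y in [9, 10]  -> 2 point(s)
  x = 11: RHS = 5, y in [9, 10]  -> 2 point(s)
  x = 12: RHS = 6, y in [5, 14]  -> 2 point(s)
  x = 15: RHS = 9, y in [3, 16]  -> 2 point(s)
  x = 16: RHS = 11, y in [7, 12]  -> 2 point(s)
  x = 18: RHS = 5, y in [9, 10]  -> 2 point(s)
Affine points: 22. Add the point at infinity: total = 23.

#E(F_19) = 23


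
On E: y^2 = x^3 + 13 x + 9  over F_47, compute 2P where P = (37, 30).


Doubling: s = (3 x1^2 + a) / (2 y1)
s = (3*37^2 + 13) / (2*30) mod 47 = 6
x3 = s^2 - 2 x1 mod 47 = 6^2 - 2*37 = 9
y3 = s (x1 - x3) - y1 mod 47 = 6 * (37 - 9) - 30 = 44

2P = (9, 44)


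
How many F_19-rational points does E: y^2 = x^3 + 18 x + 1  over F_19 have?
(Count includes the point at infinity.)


For each x in F_19, count y with y^2 = x^3 + 18 x + 1 mod 19:
  x = 0: RHS = 1, y in [1, 18]  -> 2 point(s)
  x = 1: RHS = 1, y in [1, 18]  -> 2 point(s)
  x = 2: RHS = 7, y in [8, 11]  -> 2 point(s)
  x = 3: RHS = 6, y in [5, 14]  -> 2 point(s)
  x = 4: RHS = 4, y in [2, 17]  -> 2 point(s)
  x = 5: RHS = 7, y in [8, 11]  -> 2 point(s)
  x = 8: RHS = 11, y in [7, 12]  -> 2 point(s)
  x = 12: RHS = 7, y in [8, 11]  -> 2 point(s)
  x = 13: RHS = 0, y in [0]  -> 1 point(s)
  x = 15: RHS = 17, y in [6, 13]  -> 2 point(s)
  x = 18: RHS = 1, y in [1, 18]  -> 2 point(s)
Affine points: 21. Add the point at infinity: total = 22.

#E(F_19) = 22


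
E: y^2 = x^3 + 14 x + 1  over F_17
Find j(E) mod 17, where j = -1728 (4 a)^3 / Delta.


Delta = -16(4 a^3 + 27 b^2) mod 17 = 4
-1728 * (4 a)^3 = -1728 * (4*14)^3 mod 17 = 2
j = 2 * 4^(-1) mod 17 = 9

j = 9 (mod 17)


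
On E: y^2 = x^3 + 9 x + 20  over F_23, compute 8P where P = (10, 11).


k = 8 = 1000_2 (binary, LSB first: 0001)
Double-and-add from P = (10, 11):
  bit 0 = 0: acc unchanged = O
  bit 1 = 0: acc unchanged = O
  bit 2 = 0: acc unchanged = O
  bit 3 = 1: acc = O + (8, 12) = (8, 12)

8P = (8, 12)


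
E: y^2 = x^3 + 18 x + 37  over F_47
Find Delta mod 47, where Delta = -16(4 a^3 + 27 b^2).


4 a^3 + 27 b^2 = 4*18^3 + 27*37^2 = 23328 + 36963 = 60291
Delta = -16 * (60291) = -964656
Delta mod 47 = 19

Delta = 19 (mod 47)


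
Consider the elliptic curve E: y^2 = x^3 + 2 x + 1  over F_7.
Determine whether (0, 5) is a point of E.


Check whether y^2 = x^3 + 2 x + 1 (mod 7) for (x, y) = (0, 5).
LHS: y^2 = 5^2 mod 7 = 4
RHS: x^3 + 2 x + 1 = 0^3 + 2*0 + 1 mod 7 = 1
LHS != RHS

No, not on the curve


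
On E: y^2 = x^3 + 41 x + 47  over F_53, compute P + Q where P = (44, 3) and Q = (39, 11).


P != Q, so use the chord formula.
s = (y2 - y1) / (x2 - x1) = (8) / (48) mod 53 = 9
x3 = s^2 - x1 - x2 mod 53 = 9^2 - 44 - 39 = 51
y3 = s (x1 - x3) - y1 mod 53 = 9 * (44 - 51) - 3 = 40

P + Q = (51, 40)


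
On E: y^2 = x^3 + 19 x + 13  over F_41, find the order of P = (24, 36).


Compute successive multiples of P until we hit O:
  1P = (24, 36)
  2P = (30, 20)
  3P = (26, 24)
  4P = (27, 23)
  5P = (27, 18)
  6P = (26, 17)
  7P = (30, 21)
  8P = (24, 5)
  ... (continuing to 9P)
  9P = O

ord(P) = 9


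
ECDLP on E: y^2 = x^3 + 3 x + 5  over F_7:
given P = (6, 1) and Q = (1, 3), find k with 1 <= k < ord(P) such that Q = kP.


Enumerate multiples of P until we hit Q = (1, 3):
  1P = (6, 1)
  2P = (4, 5)
  3P = (1, 3)
Match found at i = 3.

k = 3


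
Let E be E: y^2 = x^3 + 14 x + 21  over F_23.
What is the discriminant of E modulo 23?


4 a^3 + 27 b^2 = 4*14^3 + 27*21^2 = 10976 + 11907 = 22883
Delta = -16 * (22883) = -366128
Delta mod 23 = 9

Delta = 9 (mod 23)


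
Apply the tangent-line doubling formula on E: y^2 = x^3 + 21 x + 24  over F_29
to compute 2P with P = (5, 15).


Doubling: s = (3 x1^2 + a) / (2 y1)
s = (3*5^2 + 21) / (2*15) mod 29 = 9
x3 = s^2 - 2 x1 mod 29 = 9^2 - 2*5 = 13
y3 = s (x1 - x3) - y1 mod 29 = 9 * (5 - 13) - 15 = 0

2P = (13, 0)


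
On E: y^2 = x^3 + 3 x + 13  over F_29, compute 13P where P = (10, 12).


k = 13 = 1101_2 (binary, LSB first: 1011)
Double-and-add from P = (10, 12):
  bit 0 = 1: acc = O + (10, 12) = (10, 12)
  bit 1 = 0: acc unchanged = (10, 12)
  bit 2 = 1: acc = (10, 12) + (27, 17) = (25, 16)
  bit 3 = 1: acc = (25, 16) + (13, 25) = (26, 21)

13P = (26, 21)


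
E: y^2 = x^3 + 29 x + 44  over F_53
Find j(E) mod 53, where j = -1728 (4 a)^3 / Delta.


Delta = -16(4 a^3 + 27 b^2) mod 53 = 48
-1728 * (4 a)^3 = -1728 * (4*29)^3 mod 53 = 12
j = 12 * 48^(-1) mod 53 = 40

j = 40 (mod 53)


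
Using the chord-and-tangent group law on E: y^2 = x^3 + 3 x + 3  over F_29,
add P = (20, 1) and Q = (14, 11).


P != Q, so use the chord formula.
s = (y2 - y1) / (x2 - x1) = (10) / (23) mod 29 = 8
x3 = s^2 - x1 - x2 mod 29 = 8^2 - 20 - 14 = 1
y3 = s (x1 - x3) - y1 mod 29 = 8 * (20 - 1) - 1 = 6

P + Q = (1, 6)


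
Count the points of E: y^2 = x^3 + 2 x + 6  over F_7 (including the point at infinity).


For each x in F_7, count y with y^2 = x^3 + 2 x + 6 mod 7:
  x = 1: RHS = 2, y in [3, 4]  -> 2 point(s)
  x = 2: RHS = 4, y in [2, 5]  -> 2 point(s)
  x = 3: RHS = 4, y in [2, 5]  -> 2 point(s)
  x = 4: RHS = 1, y in [1, 6]  -> 2 point(s)
  x = 5: RHS = 1, y in [1, 6]  -> 2 point(s)
Affine points: 10. Add the point at infinity: total = 11.

#E(F_7) = 11


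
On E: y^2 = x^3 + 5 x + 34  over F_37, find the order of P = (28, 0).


Compute successive multiples of P until we hit O:
  1P = (28, 0)
  2P = O

ord(P) = 2


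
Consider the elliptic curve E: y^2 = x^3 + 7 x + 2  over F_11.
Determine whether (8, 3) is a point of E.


Check whether y^2 = x^3 + 7 x + 2 (mod 11) for (x, y) = (8, 3).
LHS: y^2 = 3^2 mod 11 = 9
RHS: x^3 + 7 x + 2 = 8^3 + 7*8 + 2 mod 11 = 9
LHS = RHS

Yes, on the curve


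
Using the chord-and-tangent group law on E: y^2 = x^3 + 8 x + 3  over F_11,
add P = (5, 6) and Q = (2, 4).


P != Q, so use the chord formula.
s = (y2 - y1) / (x2 - x1) = (9) / (8) mod 11 = 8
x3 = s^2 - x1 - x2 mod 11 = 8^2 - 5 - 2 = 2
y3 = s (x1 - x3) - y1 mod 11 = 8 * (5 - 2) - 6 = 7

P + Q = (2, 7)


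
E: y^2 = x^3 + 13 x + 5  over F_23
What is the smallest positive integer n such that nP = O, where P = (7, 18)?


Compute successive multiples of P until we hit O:
  1P = (7, 18)
  2P = (12, 16)
  3P = (6, 0)
  4P = (12, 7)
  5P = (7, 5)
  6P = O

ord(P) = 6


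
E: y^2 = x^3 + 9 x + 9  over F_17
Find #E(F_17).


For each x in F_17, count y with y^2 = x^3 + 9 x + 9 mod 17:
  x = 0: RHS = 9, y in [3, 14]  -> 2 point(s)
  x = 1: RHS = 2, y in [6, 11]  -> 2 point(s)
  x = 2: RHS = 1, y in [1, 16]  -> 2 point(s)
  x = 5: RHS = 9, y in [3, 14]  -> 2 point(s)
  x = 8: RHS = 15, y in [7, 10]  -> 2 point(s)
  x = 12: RHS = 9, y in [3, 14]  -> 2 point(s)
  x = 15: RHS = 0, y in [0]  -> 1 point(s)
  x = 16: RHS = 16, y in [4, 13]  -> 2 point(s)
Affine points: 15. Add the point at infinity: total = 16.

#E(F_17) = 16


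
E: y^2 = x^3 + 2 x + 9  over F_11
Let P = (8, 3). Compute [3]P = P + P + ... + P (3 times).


k = 3 = 11_2 (binary, LSB first: 11)
Double-and-add from P = (8, 3):
  bit 0 = 1: acc = O + (8, 3) = (8, 3)
  bit 1 = 1: acc = (8, 3) + (4, 9) = (4, 2)

3P = (4, 2)


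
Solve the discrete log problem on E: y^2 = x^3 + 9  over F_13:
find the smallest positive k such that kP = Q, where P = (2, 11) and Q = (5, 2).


Enumerate multiples of P until we hit Q = (5, 2):
  1P = (2, 11)
  2P = (5, 11)
  3P = (6, 2)
  4P = (6, 11)
  5P = (5, 2)
Match found at i = 5.

k = 5


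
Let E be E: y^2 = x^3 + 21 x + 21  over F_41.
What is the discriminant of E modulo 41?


4 a^3 + 27 b^2 = 4*21^3 + 27*21^2 = 37044 + 11907 = 48951
Delta = -16 * (48951) = -783216
Delta mod 41 = 7

Delta = 7 (mod 41)


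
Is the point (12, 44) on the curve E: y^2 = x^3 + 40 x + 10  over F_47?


Check whether y^2 = x^3 + 40 x + 10 (mod 47) for (x, y) = (12, 44).
LHS: y^2 = 44^2 mod 47 = 9
RHS: x^3 + 40 x + 10 = 12^3 + 40*12 + 10 mod 47 = 9
LHS = RHS

Yes, on the curve


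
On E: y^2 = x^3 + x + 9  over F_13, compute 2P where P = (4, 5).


Doubling: s = (3 x1^2 + a) / (2 y1)
s = (3*4^2 + 1) / (2*5) mod 13 = 1
x3 = s^2 - 2 x1 mod 13 = 1^2 - 2*4 = 6
y3 = s (x1 - x3) - y1 mod 13 = 1 * (4 - 6) - 5 = 6

2P = (6, 6)


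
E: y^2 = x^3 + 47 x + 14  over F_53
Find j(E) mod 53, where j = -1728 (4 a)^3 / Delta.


Delta = -16(4 a^3 + 27 b^2) mod 53 = 13
-1728 * (4 a)^3 = -1728 * (4*47)^3 mod 53 = 30
j = 30 * 13^(-1) mod 53 = 39

j = 39 (mod 53)


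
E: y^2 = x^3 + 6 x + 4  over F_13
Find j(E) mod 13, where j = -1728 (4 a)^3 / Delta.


Delta = -16(4 a^3 + 27 b^2) mod 13 = 12
-1728 * (4 a)^3 = -1728 * (4*6)^3 mod 13 = 5
j = 5 * 12^(-1) mod 13 = 8

j = 8 (mod 13)


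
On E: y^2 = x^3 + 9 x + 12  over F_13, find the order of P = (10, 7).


Compute successive multiples of P until we hit O:
  1P = (10, 7)
  2P = (2, 8)
  3P = (0, 8)
  4P = (6, 3)
  5P = (11, 5)
  6P = (9, 4)
  7P = (3, 1)
  8P = (1, 10)
  ... (continuing to 18P)
  18P = O

ord(P) = 18


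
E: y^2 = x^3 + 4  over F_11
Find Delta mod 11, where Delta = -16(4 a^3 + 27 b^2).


4 a^3 + 27 b^2 = 4*0^3 + 27*4^2 = 0 + 432 = 432
Delta = -16 * (432) = -6912
Delta mod 11 = 7

Delta = 7 (mod 11)


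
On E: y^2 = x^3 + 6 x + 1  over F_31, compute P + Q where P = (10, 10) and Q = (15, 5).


P != Q, so use the chord formula.
s = (y2 - y1) / (x2 - x1) = (26) / (5) mod 31 = 30
x3 = s^2 - x1 - x2 mod 31 = 30^2 - 10 - 15 = 7
y3 = s (x1 - x3) - y1 mod 31 = 30 * (10 - 7) - 10 = 18

P + Q = (7, 18)


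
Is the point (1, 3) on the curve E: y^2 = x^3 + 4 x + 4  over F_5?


Check whether y^2 = x^3 + 4 x + 4 (mod 5) for (x, y) = (1, 3).
LHS: y^2 = 3^2 mod 5 = 4
RHS: x^3 + 4 x + 4 = 1^3 + 4*1 + 4 mod 5 = 4
LHS = RHS

Yes, on the curve


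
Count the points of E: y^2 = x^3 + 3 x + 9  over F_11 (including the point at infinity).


For each x in F_11, count y with y^2 = x^3 + 3 x + 9 mod 11:
  x = 0: RHS = 9, y in [3, 8]  -> 2 point(s)
  x = 2: RHS = 1, y in [1, 10]  -> 2 point(s)
  x = 3: RHS = 1, y in [1, 10]  -> 2 point(s)
  x = 6: RHS = 1, y in [1, 10]  -> 2 point(s)
  x = 10: RHS = 5, y in [4, 7]  -> 2 point(s)
Affine points: 10. Add the point at infinity: total = 11.

#E(F_11) = 11


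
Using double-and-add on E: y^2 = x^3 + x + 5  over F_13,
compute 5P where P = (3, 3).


k = 5 = 101_2 (binary, LSB first: 101)
Double-and-add from P = (3, 3):
  bit 0 = 1: acc = O + (3, 3) = (3, 3)
  bit 1 = 0: acc unchanged = (3, 3)
  bit 2 = 1: acc = (3, 3) + (7, 11) = (7, 2)

5P = (7, 2)


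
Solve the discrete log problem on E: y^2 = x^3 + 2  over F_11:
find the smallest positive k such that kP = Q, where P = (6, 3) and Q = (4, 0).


Enumerate multiples of P until we hit Q = (4, 0):
  1P = (6, 3)
  2P = (4, 0)
Match found at i = 2.

k = 2


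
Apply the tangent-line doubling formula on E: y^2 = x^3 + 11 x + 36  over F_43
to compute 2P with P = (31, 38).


Doubling: s = (3 x1^2 + a) / (2 y1)
s = (3*31^2 + 11) / (2*38) mod 43 = 3
x3 = s^2 - 2 x1 mod 43 = 3^2 - 2*31 = 33
y3 = s (x1 - x3) - y1 mod 43 = 3 * (31 - 33) - 38 = 42

2P = (33, 42)


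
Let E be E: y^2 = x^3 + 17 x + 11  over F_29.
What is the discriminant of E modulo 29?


4 a^3 + 27 b^2 = 4*17^3 + 27*11^2 = 19652 + 3267 = 22919
Delta = -16 * (22919) = -366704
Delta mod 29 = 1

Delta = 1 (mod 29)


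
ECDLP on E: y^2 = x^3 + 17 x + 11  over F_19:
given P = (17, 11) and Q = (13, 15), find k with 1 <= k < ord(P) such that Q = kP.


Enumerate multiples of P until we hit Q = (13, 15):
  1P = (17, 11)
  2P = (13, 15)
Match found at i = 2.

k = 2


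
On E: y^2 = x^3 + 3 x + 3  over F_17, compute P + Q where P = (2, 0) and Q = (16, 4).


P != Q, so use the chord formula.
s = (y2 - y1) / (x2 - x1) = (4) / (14) mod 17 = 10
x3 = s^2 - x1 - x2 mod 17 = 10^2 - 2 - 16 = 14
y3 = s (x1 - x3) - y1 mod 17 = 10 * (2 - 14) - 0 = 16

P + Q = (14, 16)


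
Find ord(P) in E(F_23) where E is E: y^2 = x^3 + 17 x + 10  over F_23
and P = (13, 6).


Compute successive multiples of P until we hit O:
  1P = (13, 6)
  2P = (5, 6)
  3P = (5, 17)
  4P = (13, 17)
  5P = O

ord(P) = 5


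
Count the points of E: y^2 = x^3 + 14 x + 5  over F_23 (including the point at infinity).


For each x in F_23, count y with y^2 = x^3 + 14 x + 5 mod 23:
  x = 2: RHS = 18, y in [8, 15]  -> 2 point(s)
  x = 5: RHS = 16, y in [4, 19]  -> 2 point(s)
  x = 6: RHS = 6, y in [11, 12]  -> 2 point(s)
  x = 7: RHS = 9, y in [3, 20]  -> 2 point(s)
  x = 8: RHS = 8, y in [10, 13]  -> 2 point(s)
  x = 9: RHS = 9, y in [3, 20]  -> 2 point(s)
  x = 10: RHS = 18, y in [8, 15]  -> 2 point(s)
  x = 11: RHS = 18, y in [8, 15]  -> 2 point(s)
  x = 14: RHS = 1, y in [1, 22]  -> 2 point(s)
  x = 15: RHS = 2, y in [5, 18]  -> 2 point(s)
  x = 16: RHS = 1, y in [1, 22]  -> 2 point(s)
  x = 17: RHS = 4, y in [2, 21]  -> 2 point(s)
  x = 19: RHS = 0, y in [0]  -> 1 point(s)
  x = 22: RHS = 13, y in [6, 17]  -> 2 point(s)
Affine points: 27. Add the point at infinity: total = 28.

#E(F_23) = 28


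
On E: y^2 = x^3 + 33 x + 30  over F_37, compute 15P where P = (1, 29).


k = 15 = 1111_2 (binary, LSB first: 1111)
Double-and-add from P = (1, 29):
  bit 0 = 1: acc = O + (1, 29) = (1, 29)
  bit 1 = 1: acc = (1, 29) + (10, 19) = (35, 17)
  bit 2 = 1: acc = (35, 17) + (17, 18) = (26, 1)
  bit 3 = 1: acc = (26, 1) + (36, 25) = (0, 17)

15P = (0, 17)


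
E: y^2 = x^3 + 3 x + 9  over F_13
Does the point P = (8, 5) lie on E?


Check whether y^2 = x^3 + 3 x + 9 (mod 13) for (x, y) = (8, 5).
LHS: y^2 = 5^2 mod 13 = 12
RHS: x^3 + 3 x + 9 = 8^3 + 3*8 + 9 mod 13 = 12
LHS = RHS

Yes, on the curve


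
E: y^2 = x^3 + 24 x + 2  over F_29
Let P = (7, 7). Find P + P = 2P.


Doubling: s = (3 x1^2 + a) / (2 y1)
s = (3*7^2 + 24) / (2*7) mod 29 = 6
x3 = s^2 - 2 x1 mod 29 = 6^2 - 2*7 = 22
y3 = s (x1 - x3) - y1 mod 29 = 6 * (7 - 22) - 7 = 19

2P = (22, 19)


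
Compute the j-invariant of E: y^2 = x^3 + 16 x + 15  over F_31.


Delta = -16(4 a^3 + 27 b^2) mod 31 = 8
-1728 * (4 a)^3 = -1728 * (4*16)^3 mod 31 = 2
j = 2 * 8^(-1) mod 31 = 8

j = 8 (mod 31)


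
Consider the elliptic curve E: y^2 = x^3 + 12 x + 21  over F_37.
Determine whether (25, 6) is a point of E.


Check whether y^2 = x^3 + 12 x + 21 (mod 37) for (x, y) = (25, 6).
LHS: y^2 = 6^2 mod 37 = 36
RHS: x^3 + 12 x + 21 = 25^3 + 12*25 + 21 mod 37 = 36
LHS = RHS

Yes, on the curve


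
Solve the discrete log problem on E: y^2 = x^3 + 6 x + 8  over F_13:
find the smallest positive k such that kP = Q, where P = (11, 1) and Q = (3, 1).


Enumerate multiples of P until we hit Q = (3, 1):
  1P = (11, 1)
  2P = (7, 9)
  3P = (12, 1)
  4P = (3, 12)
  5P = (8, 3)
  6P = (6, 0)
  7P = (8, 10)
  8P = (3, 1)
Match found at i = 8.

k = 8


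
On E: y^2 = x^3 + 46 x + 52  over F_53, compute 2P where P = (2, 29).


Doubling: s = (3 x1^2 + a) / (2 y1)
s = (3*2^2 + 46) / (2*29) mod 53 = 1
x3 = s^2 - 2 x1 mod 53 = 1^2 - 2*2 = 50
y3 = s (x1 - x3) - y1 mod 53 = 1 * (2 - 50) - 29 = 29

2P = (50, 29)


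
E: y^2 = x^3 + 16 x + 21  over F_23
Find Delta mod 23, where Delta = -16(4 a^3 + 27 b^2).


4 a^3 + 27 b^2 = 4*16^3 + 27*21^2 = 16384 + 11907 = 28291
Delta = -16 * (28291) = -452656
Delta mod 23 = 7

Delta = 7 (mod 23)


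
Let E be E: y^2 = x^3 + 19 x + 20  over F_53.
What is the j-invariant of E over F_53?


Delta = -16(4 a^3 + 27 b^2) mod 53 = 3
-1728 * (4 a)^3 = -1728 * (4*19)^3 mod 53 = 47
j = 47 * 3^(-1) mod 53 = 51

j = 51 (mod 53)


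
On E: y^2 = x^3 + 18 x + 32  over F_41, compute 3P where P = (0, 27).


k = 3 = 11_2 (binary, LSB first: 11)
Double-and-add from P = (0, 27):
  bit 0 = 1: acc = O + (0, 27) = (0, 27)
  bit 1 = 1: acc = (0, 27) + (32, 17) = (32, 24)

3P = (32, 24)


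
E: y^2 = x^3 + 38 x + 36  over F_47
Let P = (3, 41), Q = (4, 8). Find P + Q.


P != Q, so use the chord formula.
s = (y2 - y1) / (x2 - x1) = (14) / (1) mod 47 = 14
x3 = s^2 - x1 - x2 mod 47 = 14^2 - 3 - 4 = 1
y3 = s (x1 - x3) - y1 mod 47 = 14 * (3 - 1) - 41 = 34

P + Q = (1, 34)


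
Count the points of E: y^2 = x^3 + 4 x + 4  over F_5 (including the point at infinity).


For each x in F_5, count y with y^2 = x^3 + 4 x + 4 mod 5:
  x = 0: RHS = 4, y in [2, 3]  -> 2 point(s)
  x = 1: RHS = 4, y in [2, 3]  -> 2 point(s)
  x = 2: RHS = 0, y in [0]  -> 1 point(s)
  x = 4: RHS = 4, y in [2, 3]  -> 2 point(s)
Affine points: 7. Add the point at infinity: total = 8.

#E(F_5) = 8


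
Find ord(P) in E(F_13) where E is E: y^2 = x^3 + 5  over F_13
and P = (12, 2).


Compute successive multiples of P until we hit O:
  1P = (12, 2)
  2P = (5, 0)
  3P = (12, 11)
  4P = O

ord(P) = 4


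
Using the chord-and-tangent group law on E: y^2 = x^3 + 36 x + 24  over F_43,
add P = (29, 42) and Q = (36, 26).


P != Q, so use the chord formula.
s = (y2 - y1) / (x2 - x1) = (27) / (7) mod 43 = 10
x3 = s^2 - x1 - x2 mod 43 = 10^2 - 29 - 36 = 35
y3 = s (x1 - x3) - y1 mod 43 = 10 * (29 - 35) - 42 = 27

P + Q = (35, 27)


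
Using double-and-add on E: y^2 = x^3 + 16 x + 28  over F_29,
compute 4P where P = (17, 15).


k = 4 = 100_2 (binary, LSB first: 001)
Double-and-add from P = (17, 15):
  bit 0 = 0: acc unchanged = O
  bit 1 = 0: acc unchanged = O
  bit 2 = 1: acc = O + (25, 4) = (25, 4)

4P = (25, 4)


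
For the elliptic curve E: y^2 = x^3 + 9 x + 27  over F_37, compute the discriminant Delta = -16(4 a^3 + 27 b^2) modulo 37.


4 a^3 + 27 b^2 = 4*9^3 + 27*27^2 = 2916 + 19683 = 22599
Delta = -16 * (22599) = -361584
Delta mod 37 = 17

Delta = 17 (mod 37)


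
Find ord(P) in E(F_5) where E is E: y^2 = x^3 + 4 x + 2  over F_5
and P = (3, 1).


Compute successive multiples of P until we hit O:
  1P = (3, 1)
  2P = (3, 4)
  3P = O

ord(P) = 3


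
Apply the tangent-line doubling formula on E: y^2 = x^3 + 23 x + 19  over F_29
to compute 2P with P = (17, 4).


Doubling: s = (3 x1^2 + a) / (2 y1)
s = (3*17^2 + 23) / (2*4) mod 29 = 17
x3 = s^2 - 2 x1 mod 29 = 17^2 - 2*17 = 23
y3 = s (x1 - x3) - y1 mod 29 = 17 * (17 - 23) - 4 = 10

2P = (23, 10)


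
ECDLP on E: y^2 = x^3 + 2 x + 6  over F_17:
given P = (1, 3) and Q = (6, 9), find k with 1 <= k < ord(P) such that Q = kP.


Enumerate multiples of P until we hit Q = (6, 9):
  1P = (1, 3)
  2P = (2, 16)
  3P = (13, 11)
  4P = (11, 13)
  5P = (6, 9)
Match found at i = 5.

k = 5


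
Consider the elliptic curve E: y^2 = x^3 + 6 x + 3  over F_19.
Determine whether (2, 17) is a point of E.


Check whether y^2 = x^3 + 6 x + 3 (mod 19) for (x, y) = (2, 17).
LHS: y^2 = 17^2 mod 19 = 4
RHS: x^3 + 6 x + 3 = 2^3 + 6*2 + 3 mod 19 = 4
LHS = RHS

Yes, on the curve


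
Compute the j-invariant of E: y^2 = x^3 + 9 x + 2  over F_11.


Delta = -16(4 a^3 + 27 b^2) mod 11 = 5
-1728 * (4 a)^3 = -1728 * (4*9)^3 mod 11 = 6
j = 6 * 5^(-1) mod 11 = 10

j = 10 (mod 11)


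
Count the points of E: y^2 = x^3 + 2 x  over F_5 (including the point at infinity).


For each x in F_5, count y with y^2 = x^3 + 2 x + 0 mod 5:
  x = 0: RHS = 0, y in [0]  -> 1 point(s)
Affine points: 1. Add the point at infinity: total = 2.

#E(F_5) = 2


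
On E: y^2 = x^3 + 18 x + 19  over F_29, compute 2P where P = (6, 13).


Doubling: s = (3 x1^2 + a) / (2 y1)
s = (3*6^2 + 18) / (2*13) mod 29 = 16
x3 = s^2 - 2 x1 mod 29 = 16^2 - 2*6 = 12
y3 = s (x1 - x3) - y1 mod 29 = 16 * (6 - 12) - 13 = 7

2P = (12, 7)


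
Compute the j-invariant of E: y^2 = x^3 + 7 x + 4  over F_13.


Delta = -16(4 a^3 + 27 b^2) mod 13 = 9
-1728 * (4 a)^3 = -1728 * (4*7)^3 mod 13 = 8
j = 8 * 9^(-1) mod 13 = 11

j = 11 (mod 13)


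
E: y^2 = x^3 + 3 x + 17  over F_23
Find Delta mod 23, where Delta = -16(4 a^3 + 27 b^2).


4 a^3 + 27 b^2 = 4*3^3 + 27*17^2 = 108 + 7803 = 7911
Delta = -16 * (7911) = -126576
Delta mod 23 = 16

Delta = 16 (mod 23)


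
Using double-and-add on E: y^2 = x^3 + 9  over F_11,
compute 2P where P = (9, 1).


k = 2 = 10_2 (binary, LSB first: 01)
Double-and-add from P = (9, 1):
  bit 0 = 0: acc unchanged = O
  bit 1 = 1: acc = O + (7, 0) = (7, 0)

2P = (7, 0)


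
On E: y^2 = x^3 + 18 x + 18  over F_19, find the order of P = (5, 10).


Compute successive multiples of P until we hit O:
  1P = (5, 10)
  2P = (13, 6)
  3P = (6, 0)
  4P = (13, 13)
  5P = (5, 9)
  6P = O

ord(P) = 6


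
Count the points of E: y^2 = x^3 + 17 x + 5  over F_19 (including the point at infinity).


For each x in F_19, count y with y^2 = x^3 + 17 x + 5 mod 19:
  x = 0: RHS = 5, y in [9, 10]  -> 2 point(s)
  x = 1: RHS = 4, y in [2, 17]  -> 2 point(s)
  x = 2: RHS = 9, y in [3, 16]  -> 2 point(s)
  x = 3: RHS = 7, y in [8, 11]  -> 2 point(s)
  x = 4: RHS = 4, y in [2, 17]  -> 2 point(s)
  x = 5: RHS = 6, y in [5, 14]  -> 2 point(s)
  x = 6: RHS = 0, y in [0]  -> 1 point(s)
  x = 7: RHS = 11, y in [7, 12]  -> 2 point(s)
  x = 8: RHS = 7, y in [8, 11]  -> 2 point(s)
  x = 10: RHS = 16, y in [4, 15]  -> 2 point(s)
  x = 14: RHS = 4, y in [2, 17]  -> 2 point(s)
  x = 15: RHS = 6, y in [5, 14]  -> 2 point(s)
  x = 17: RHS = 1, y in [1, 18]  -> 2 point(s)
  x = 18: RHS = 6, y in [5, 14]  -> 2 point(s)
Affine points: 27. Add the point at infinity: total = 28.

#E(F_19) = 28


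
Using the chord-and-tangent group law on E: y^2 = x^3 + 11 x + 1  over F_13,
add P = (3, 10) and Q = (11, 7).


P != Q, so use the chord formula.
s = (y2 - y1) / (x2 - x1) = (10) / (8) mod 13 = 11
x3 = s^2 - x1 - x2 mod 13 = 11^2 - 3 - 11 = 3
y3 = s (x1 - x3) - y1 mod 13 = 11 * (3 - 3) - 10 = 3

P + Q = (3, 3)


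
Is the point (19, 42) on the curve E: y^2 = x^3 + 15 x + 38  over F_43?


Check whether y^2 = x^3 + 15 x + 38 (mod 43) for (x, y) = (19, 42).
LHS: y^2 = 42^2 mod 43 = 1
RHS: x^3 + 15 x + 38 = 19^3 + 15*19 + 38 mod 43 = 1
LHS = RHS

Yes, on the curve


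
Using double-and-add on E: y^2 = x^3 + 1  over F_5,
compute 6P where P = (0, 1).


k = 6 = 110_2 (binary, LSB first: 011)
Double-and-add from P = (0, 1):
  bit 0 = 0: acc unchanged = O
  bit 1 = 1: acc = O + (0, 4) = (0, 4)
  bit 2 = 1: acc = (0, 4) + (0, 1) = O

6P = O


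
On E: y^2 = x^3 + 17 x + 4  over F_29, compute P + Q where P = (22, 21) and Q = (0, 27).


P != Q, so use the chord formula.
s = (y2 - y1) / (x2 - x1) = (6) / (7) mod 29 = 5
x3 = s^2 - x1 - x2 mod 29 = 5^2 - 22 - 0 = 3
y3 = s (x1 - x3) - y1 mod 29 = 5 * (22 - 3) - 21 = 16

P + Q = (3, 16)


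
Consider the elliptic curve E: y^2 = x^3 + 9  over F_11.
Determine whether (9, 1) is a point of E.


Check whether y^2 = x^3 + 0 x + 9 (mod 11) for (x, y) = (9, 1).
LHS: y^2 = 1^2 mod 11 = 1
RHS: x^3 + 0 x + 9 = 9^3 + 0*9 + 9 mod 11 = 1
LHS = RHS

Yes, on the curve


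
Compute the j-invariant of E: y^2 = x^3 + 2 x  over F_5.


Delta = -16(4 a^3 + 27 b^2) mod 5 = 3
-1728 * (4 a)^3 = -1728 * (4*2)^3 mod 5 = 4
j = 4 * 3^(-1) mod 5 = 3

j = 3 (mod 5)


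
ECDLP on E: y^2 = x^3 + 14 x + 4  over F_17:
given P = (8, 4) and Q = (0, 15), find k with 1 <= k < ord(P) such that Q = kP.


Enumerate multiples of P until we hit Q = (0, 15):
  1P = (8, 4)
  2P = (0, 15)
Match found at i = 2.

k = 2


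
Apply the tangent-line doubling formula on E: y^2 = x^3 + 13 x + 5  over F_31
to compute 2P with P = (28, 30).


Doubling: s = (3 x1^2 + a) / (2 y1)
s = (3*28^2 + 13) / (2*30) mod 31 = 11
x3 = s^2 - 2 x1 mod 31 = 11^2 - 2*28 = 3
y3 = s (x1 - x3) - y1 mod 31 = 11 * (28 - 3) - 30 = 28

2P = (3, 28)


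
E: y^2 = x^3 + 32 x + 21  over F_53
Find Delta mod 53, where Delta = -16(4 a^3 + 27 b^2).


4 a^3 + 27 b^2 = 4*32^3 + 27*21^2 = 131072 + 11907 = 142979
Delta = -16 * (142979) = -2287664
Delta mod 53 = 28

Delta = 28 (mod 53)


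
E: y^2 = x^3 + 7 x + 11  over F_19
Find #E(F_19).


For each x in F_19, count y with y^2 = x^3 + 7 x + 11 mod 19:
  x = 0: RHS = 11, y in [7, 12]  -> 2 point(s)
  x = 1: RHS = 0, y in [0]  -> 1 point(s)
  x = 5: RHS = 0, y in [0]  -> 1 point(s)
  x = 7: RHS = 4, y in [2, 17]  -> 2 point(s)
  x = 8: RHS = 9, y in [3, 16]  -> 2 point(s)
  x = 9: RHS = 5, y in [9, 10]  -> 2 point(s)
  x = 10: RHS = 17, y in [6, 13]  -> 2 point(s)
  x = 13: RHS = 0, y in [0]  -> 1 point(s)
  x = 16: RHS = 1, y in [1, 18]  -> 2 point(s)
Affine points: 15. Add the point at infinity: total = 16.

#E(F_19) = 16


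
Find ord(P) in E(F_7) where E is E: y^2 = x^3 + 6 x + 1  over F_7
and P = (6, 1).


Compute successive multiples of P until we hit O:
  1P = (6, 1)
  2P = (3, 2)
  3P = (2, 0)
  4P = (3, 5)
  5P = (6, 6)
  6P = O

ord(P) = 6


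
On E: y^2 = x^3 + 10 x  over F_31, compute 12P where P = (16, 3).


k = 12 = 1100_2 (binary, LSB first: 0011)
Double-and-add from P = (16, 3):
  bit 0 = 0: acc unchanged = O
  bit 1 = 0: acc unchanged = O
  bit 2 = 1: acc = O + (14, 30) = (14, 30)
  bit 3 = 1: acc = (14, 30) + (0, 0) = (14, 1)

12P = (14, 1)


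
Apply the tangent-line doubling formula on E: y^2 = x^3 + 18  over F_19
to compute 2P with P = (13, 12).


Doubling: s = (3 x1^2 + a) / (2 y1)
s = (3*13^2 + 0) / (2*12) mod 19 = 14
x3 = s^2 - 2 x1 mod 19 = 14^2 - 2*13 = 18
y3 = s (x1 - x3) - y1 mod 19 = 14 * (13 - 18) - 12 = 13

2P = (18, 13)


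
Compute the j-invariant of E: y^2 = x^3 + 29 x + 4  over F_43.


Delta = -16(4 a^3 + 27 b^2) mod 43 = 15
-1728 * (4 a)^3 = -1728 * (4*29)^3 mod 43 = 32
j = 32 * 15^(-1) mod 43 = 5

j = 5 (mod 43)


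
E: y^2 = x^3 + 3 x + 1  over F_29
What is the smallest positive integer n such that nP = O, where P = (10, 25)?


Compute successive multiples of P until we hit O:
  1P = (10, 25)
  2P = (13, 27)
  3P = (0, 1)
  4P = (12, 5)
  5P = (20, 17)
  6P = (24, 21)
  7P = (1, 18)
  8P = (5, 24)
  ... (continuing to 30P)
  30P = O

ord(P) = 30


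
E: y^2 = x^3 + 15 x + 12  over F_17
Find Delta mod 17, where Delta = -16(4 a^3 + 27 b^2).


4 a^3 + 27 b^2 = 4*15^3 + 27*12^2 = 13500 + 3888 = 17388
Delta = -16 * (17388) = -278208
Delta mod 17 = 14

Delta = 14 (mod 17)


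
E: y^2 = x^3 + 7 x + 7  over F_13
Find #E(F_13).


For each x in F_13, count y with y^2 = x^3 + 7 x + 7 mod 13:
  x = 2: RHS = 3, y in [4, 9]  -> 2 point(s)
  x = 3: RHS = 3, y in [4, 9]  -> 2 point(s)
  x = 7: RHS = 9, y in [3, 10]  -> 2 point(s)
  x = 8: RHS = 3, y in [4, 9]  -> 2 point(s)
  x = 12: RHS = 12, y in [5, 8]  -> 2 point(s)
Affine points: 10. Add the point at infinity: total = 11.

#E(F_13) = 11


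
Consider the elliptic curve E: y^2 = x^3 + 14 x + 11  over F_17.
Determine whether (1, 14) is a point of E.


Check whether y^2 = x^3 + 14 x + 11 (mod 17) for (x, y) = (1, 14).
LHS: y^2 = 14^2 mod 17 = 9
RHS: x^3 + 14 x + 11 = 1^3 + 14*1 + 11 mod 17 = 9
LHS = RHS

Yes, on the curve


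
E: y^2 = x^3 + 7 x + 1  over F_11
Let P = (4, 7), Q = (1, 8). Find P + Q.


P != Q, so use the chord formula.
s = (y2 - y1) / (x2 - x1) = (1) / (8) mod 11 = 7
x3 = s^2 - x1 - x2 mod 11 = 7^2 - 4 - 1 = 0
y3 = s (x1 - x3) - y1 mod 11 = 7 * (4 - 0) - 7 = 10

P + Q = (0, 10)


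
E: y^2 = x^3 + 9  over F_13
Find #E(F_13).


For each x in F_13, count y with y^2 = x^3 + 0 x + 9 mod 13:
  x = 0: RHS = 9, y in [3, 10]  -> 2 point(s)
  x = 1: RHS = 10, y in [6, 7]  -> 2 point(s)
  x = 2: RHS = 4, y in [2, 11]  -> 2 point(s)
  x = 3: RHS = 10, y in [6, 7]  -> 2 point(s)
  x = 5: RHS = 4, y in [2, 11]  -> 2 point(s)
  x = 6: RHS = 4, y in [2, 11]  -> 2 point(s)
  x = 7: RHS = 1, y in [1, 12]  -> 2 point(s)
  x = 8: RHS = 1, y in [1, 12]  -> 2 point(s)
  x = 9: RHS = 10, y in [6, 7]  -> 2 point(s)
  x = 11: RHS = 1, y in [1, 12]  -> 2 point(s)
Affine points: 20. Add the point at infinity: total = 21.

#E(F_13) = 21


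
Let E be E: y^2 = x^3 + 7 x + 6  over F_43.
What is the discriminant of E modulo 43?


4 a^3 + 27 b^2 = 4*7^3 + 27*6^2 = 1372 + 972 = 2344
Delta = -16 * (2344) = -37504
Delta mod 43 = 35

Delta = 35 (mod 43)


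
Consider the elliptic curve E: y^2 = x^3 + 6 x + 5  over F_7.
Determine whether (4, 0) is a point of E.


Check whether y^2 = x^3 + 6 x + 5 (mod 7) for (x, y) = (4, 0).
LHS: y^2 = 0^2 mod 7 = 0
RHS: x^3 + 6 x + 5 = 4^3 + 6*4 + 5 mod 7 = 2
LHS != RHS

No, not on the curve


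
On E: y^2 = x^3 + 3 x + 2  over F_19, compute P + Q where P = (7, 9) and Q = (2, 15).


P != Q, so use the chord formula.
s = (y2 - y1) / (x2 - x1) = (6) / (14) mod 19 = 14
x3 = s^2 - x1 - x2 mod 19 = 14^2 - 7 - 2 = 16
y3 = s (x1 - x3) - y1 mod 19 = 14 * (7 - 16) - 9 = 17

P + Q = (16, 17)


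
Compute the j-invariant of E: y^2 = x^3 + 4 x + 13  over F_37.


Delta = -16(4 a^3 + 27 b^2) mod 37 = 4
-1728 * (4 a)^3 = -1728 * (4*4)^3 mod 37 = 27
j = 27 * 4^(-1) mod 37 = 16

j = 16 (mod 37)


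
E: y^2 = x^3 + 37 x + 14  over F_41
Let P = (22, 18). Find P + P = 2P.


Doubling: s = (3 x1^2 + a) / (2 y1)
s = (3*22^2 + 37) / (2*18) mod 41 = 22
x3 = s^2 - 2 x1 mod 41 = 22^2 - 2*22 = 30
y3 = s (x1 - x3) - y1 mod 41 = 22 * (22 - 30) - 18 = 11

2P = (30, 11)


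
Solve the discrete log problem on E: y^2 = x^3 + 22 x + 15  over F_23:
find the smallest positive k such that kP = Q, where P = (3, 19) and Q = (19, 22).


Enumerate multiples of P until we hit Q = (19, 22):
  1P = (3, 19)
  2P = (6, 8)
  3P = (7, 11)
  4P = (17, 9)
  5P = (19, 22)
Match found at i = 5.

k = 5


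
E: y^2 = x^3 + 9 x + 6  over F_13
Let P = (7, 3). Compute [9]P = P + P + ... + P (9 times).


k = 9 = 1001_2 (binary, LSB first: 1001)
Double-and-add from P = (7, 3):
  bit 0 = 1: acc = O + (7, 3) = (7, 3)
  bit 1 = 0: acc unchanged = (7, 3)
  bit 2 = 0: acc unchanged = (7, 3)
  bit 3 = 1: acc = (7, 3) + (1, 9) = (6, 9)

9P = (6, 9)


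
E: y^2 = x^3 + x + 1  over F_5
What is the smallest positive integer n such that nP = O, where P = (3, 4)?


Compute successive multiples of P until we hit O:
  1P = (3, 4)
  2P = (0, 4)
  3P = (2, 1)
  4P = (4, 3)
  5P = (4, 2)
  6P = (2, 4)
  7P = (0, 1)
  8P = (3, 1)
  ... (continuing to 9P)
  9P = O

ord(P) = 9


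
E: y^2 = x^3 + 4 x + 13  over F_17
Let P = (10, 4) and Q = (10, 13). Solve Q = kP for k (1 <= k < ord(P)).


Enumerate multiples of P until we hit Q = (10, 13):
  1P = (10, 4)
  2P = (13, 1)
  3P = (12, 15)
  4P = (4, 12)
  5P = (1, 1)
  6P = (8, 8)
  7P = (3, 16)
  8P = (0, 8)
  9P = (16, 12)
  10P = (6, 7)
  11P = (9, 8)
  12P = (14, 12)
  13P = (14, 5)
  14P = (9, 9)
  15P = (6, 10)
  16P = (16, 5)
  17P = (0, 9)
  18P = (3, 1)
  19P = (8, 9)
  20P = (1, 16)
  21P = (4, 5)
  22P = (12, 2)
  23P = (13, 16)
  24P = (10, 13)
Match found at i = 24.

k = 24


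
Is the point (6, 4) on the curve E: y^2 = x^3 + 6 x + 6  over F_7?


Check whether y^2 = x^3 + 6 x + 6 (mod 7) for (x, y) = (6, 4).
LHS: y^2 = 4^2 mod 7 = 2
RHS: x^3 + 6 x + 6 = 6^3 + 6*6 + 6 mod 7 = 6
LHS != RHS

No, not on the curve


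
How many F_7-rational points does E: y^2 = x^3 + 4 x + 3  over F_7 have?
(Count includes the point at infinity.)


For each x in F_7, count y with y^2 = x^3 + 4 x + 3 mod 7:
  x = 1: RHS = 1, y in [1, 6]  -> 2 point(s)
  x = 3: RHS = 0, y in [0]  -> 1 point(s)
  x = 5: RHS = 1, y in [1, 6]  -> 2 point(s)
Affine points: 5. Add the point at infinity: total = 6.

#E(F_7) = 6


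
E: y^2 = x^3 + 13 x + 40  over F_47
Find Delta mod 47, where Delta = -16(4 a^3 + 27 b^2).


4 a^3 + 27 b^2 = 4*13^3 + 27*40^2 = 8788 + 43200 = 51988
Delta = -16 * (51988) = -831808
Delta mod 47 = 45

Delta = 45 (mod 47)


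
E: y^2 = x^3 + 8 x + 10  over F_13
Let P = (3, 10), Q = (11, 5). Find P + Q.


P != Q, so use the chord formula.
s = (y2 - y1) / (x2 - x1) = (8) / (8) mod 13 = 1
x3 = s^2 - x1 - x2 mod 13 = 1^2 - 3 - 11 = 0
y3 = s (x1 - x3) - y1 mod 13 = 1 * (3 - 0) - 10 = 6

P + Q = (0, 6)


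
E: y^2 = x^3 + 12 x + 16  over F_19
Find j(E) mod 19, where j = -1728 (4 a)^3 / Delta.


Delta = -16(4 a^3 + 27 b^2) mod 19 = 14
-1728 * (4 a)^3 = -1728 * (4*12)^3 mod 19 = 12
j = 12 * 14^(-1) mod 19 = 9

j = 9 (mod 19)


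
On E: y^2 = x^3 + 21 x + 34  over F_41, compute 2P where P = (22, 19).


Doubling: s = (3 x1^2 + a) / (2 y1)
s = (3*22^2 + 21) / (2*19) mod 41 = 1
x3 = s^2 - 2 x1 mod 41 = 1^2 - 2*22 = 39
y3 = s (x1 - x3) - y1 mod 41 = 1 * (22 - 39) - 19 = 5

2P = (39, 5)


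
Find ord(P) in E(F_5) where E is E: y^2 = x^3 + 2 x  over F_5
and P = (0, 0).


Compute successive multiples of P until we hit O:
  1P = (0, 0)
  2P = O

ord(P) = 2


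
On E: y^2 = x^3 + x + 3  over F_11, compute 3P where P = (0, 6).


k = 3 = 11_2 (binary, LSB first: 11)
Double-and-add from P = (0, 6):
  bit 0 = 1: acc = O + (0, 6) = (0, 6)
  bit 1 = 1: acc = (0, 6) + (1, 4) = (3, 0)

3P = (3, 0)


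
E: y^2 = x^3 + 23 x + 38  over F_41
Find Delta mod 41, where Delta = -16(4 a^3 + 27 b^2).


4 a^3 + 27 b^2 = 4*23^3 + 27*38^2 = 48668 + 38988 = 87656
Delta = -16 * (87656) = -1402496
Delta mod 41 = 32

Delta = 32 (mod 41)


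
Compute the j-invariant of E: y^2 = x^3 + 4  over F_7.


Delta = -16(4 a^3 + 27 b^2) mod 7 = 4
-1728 * (4 a)^3 = -1728 * (4*0)^3 mod 7 = 0
j = 0 * 4^(-1) mod 7 = 0

j = 0 (mod 7)


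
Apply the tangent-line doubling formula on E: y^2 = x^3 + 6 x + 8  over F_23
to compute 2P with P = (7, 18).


Doubling: s = (3 x1^2 + a) / (2 y1)
s = (3*7^2 + 6) / (2*18) mod 23 = 10
x3 = s^2 - 2 x1 mod 23 = 10^2 - 2*7 = 17
y3 = s (x1 - x3) - y1 mod 23 = 10 * (7 - 17) - 18 = 20

2P = (17, 20)


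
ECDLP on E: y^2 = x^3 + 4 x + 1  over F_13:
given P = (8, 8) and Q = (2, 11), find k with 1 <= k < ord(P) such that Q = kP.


Enumerate multiples of P until we hit Q = (2, 11):
  1P = (8, 8)
  2P = (0, 12)
  3P = (2, 2)
  4P = (4, 9)
  5P = (10, 12)
  6P = (12, 10)
  7P = (3, 1)
  8P = (5, 4)
  9P = (9, 8)
  10P = (9, 5)
  11P = (5, 9)
  12P = (3, 12)
  13P = (12, 3)
  14P = (10, 1)
  15P = (4, 4)
  16P = (2, 11)
Match found at i = 16.

k = 16


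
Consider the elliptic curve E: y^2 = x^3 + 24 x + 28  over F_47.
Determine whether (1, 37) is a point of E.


Check whether y^2 = x^3 + 24 x + 28 (mod 47) for (x, y) = (1, 37).
LHS: y^2 = 37^2 mod 47 = 6
RHS: x^3 + 24 x + 28 = 1^3 + 24*1 + 28 mod 47 = 6
LHS = RHS

Yes, on the curve


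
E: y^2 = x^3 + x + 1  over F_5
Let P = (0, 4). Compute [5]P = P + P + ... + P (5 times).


k = 5 = 101_2 (binary, LSB first: 101)
Double-and-add from P = (0, 4):
  bit 0 = 1: acc = O + (0, 4) = (0, 4)
  bit 1 = 0: acc unchanged = (0, 4)
  bit 2 = 1: acc = (0, 4) + (3, 1) = (3, 4)

5P = (3, 4)


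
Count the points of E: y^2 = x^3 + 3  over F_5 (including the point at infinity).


For each x in F_5, count y with y^2 = x^3 + 0 x + 3 mod 5:
  x = 1: RHS = 4, y in [2, 3]  -> 2 point(s)
  x = 2: RHS = 1, y in [1, 4]  -> 2 point(s)
  x = 3: RHS = 0, y in [0]  -> 1 point(s)
Affine points: 5. Add the point at infinity: total = 6.

#E(F_5) = 6


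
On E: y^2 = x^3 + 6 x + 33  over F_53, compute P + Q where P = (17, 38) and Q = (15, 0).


P != Q, so use the chord formula.
s = (y2 - y1) / (x2 - x1) = (15) / (51) mod 53 = 19
x3 = s^2 - x1 - x2 mod 53 = 19^2 - 17 - 15 = 11
y3 = s (x1 - x3) - y1 mod 53 = 19 * (17 - 11) - 38 = 23

P + Q = (11, 23)


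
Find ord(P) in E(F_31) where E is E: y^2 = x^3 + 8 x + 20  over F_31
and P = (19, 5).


Compute successive multiples of P until we hit O:
  1P = (19, 5)
  2P = (7, 27)
  3P = (23, 23)
  4P = (17, 4)
  5P = (3, 3)
  6P = (25, 2)
  7P = (26, 14)
  8P = (6, 25)
  ... (continuing to 28P)
  28P = O

ord(P) = 28


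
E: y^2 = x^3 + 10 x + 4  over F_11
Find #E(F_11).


For each x in F_11, count y with y^2 = x^3 + 10 x + 4 mod 11:
  x = 0: RHS = 4, y in [2, 9]  -> 2 point(s)
  x = 1: RHS = 4, y in [2, 9]  -> 2 point(s)
  x = 4: RHS = 9, y in [3, 8]  -> 2 point(s)
  x = 5: RHS = 3, y in [5, 6]  -> 2 point(s)
  x = 6: RHS = 5, y in [4, 7]  -> 2 point(s)
  x = 9: RHS = 9, y in [3, 8]  -> 2 point(s)
  x = 10: RHS = 4, y in [2, 9]  -> 2 point(s)
Affine points: 14. Add the point at infinity: total = 15.

#E(F_11) = 15


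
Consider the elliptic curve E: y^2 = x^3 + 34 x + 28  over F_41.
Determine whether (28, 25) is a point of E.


Check whether y^2 = x^3 + 34 x + 28 (mod 41) for (x, y) = (28, 25).
LHS: y^2 = 25^2 mod 41 = 10
RHS: x^3 + 34 x + 28 = 28^3 + 34*28 + 28 mod 41 = 13
LHS != RHS

No, not on the curve


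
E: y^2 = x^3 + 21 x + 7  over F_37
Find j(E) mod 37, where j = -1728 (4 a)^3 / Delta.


Delta = -16(4 a^3 + 27 b^2) mod 37 = 32
-1728 * (4 a)^3 = -1728 * (4*21)^3 mod 37 = 11
j = 11 * 32^(-1) mod 37 = 20

j = 20 (mod 37)


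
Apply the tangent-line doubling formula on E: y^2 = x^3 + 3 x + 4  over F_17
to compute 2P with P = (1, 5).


Doubling: s = (3 x1^2 + a) / (2 y1)
s = (3*1^2 + 3) / (2*5) mod 17 = 4
x3 = s^2 - 2 x1 mod 17 = 4^2 - 2*1 = 14
y3 = s (x1 - x3) - y1 mod 17 = 4 * (1 - 14) - 5 = 11

2P = (14, 11)


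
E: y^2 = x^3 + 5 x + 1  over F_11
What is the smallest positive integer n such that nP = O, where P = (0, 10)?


Compute successive multiples of P until we hit O:
  1P = (0, 10)
  2P = (9, 7)
  3P = (7, 7)
  4P = (8, 6)
  5P = (6, 4)
  6P = (6, 7)
  7P = (8, 5)
  8P = (7, 4)
  ... (continuing to 11P)
  11P = O

ord(P) = 11


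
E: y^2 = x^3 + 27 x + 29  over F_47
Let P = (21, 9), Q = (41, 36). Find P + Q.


P != Q, so use the chord formula.
s = (y2 - y1) / (x2 - x1) = (27) / (20) mod 47 = 46
x3 = s^2 - x1 - x2 mod 47 = 46^2 - 21 - 41 = 33
y3 = s (x1 - x3) - y1 mod 47 = 46 * (21 - 33) - 9 = 3

P + Q = (33, 3)


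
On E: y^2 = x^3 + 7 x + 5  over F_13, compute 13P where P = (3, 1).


k = 13 = 1101_2 (binary, LSB first: 1011)
Double-and-add from P = (3, 1):
  bit 0 = 1: acc = O + (3, 1) = (3, 1)
  bit 1 = 0: acc unchanged = (3, 1)
  bit 2 = 1: acc = (3, 1) + (2, 1) = (8, 12)
  bit 3 = 1: acc = (8, 12) + (5, 3) = (9, 11)

13P = (9, 11)


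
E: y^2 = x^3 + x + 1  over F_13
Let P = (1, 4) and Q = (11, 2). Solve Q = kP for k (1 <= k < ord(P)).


Enumerate multiples of P until we hit Q = (11, 2):
  1P = (1, 4)
  2P = (8, 12)
  3P = (0, 12)
  4P = (11, 11)
  5P = (5, 1)
  6P = (10, 6)
  7P = (12, 8)
  8P = (4, 2)
  9P = (7, 0)
  10P = (4, 11)
  11P = (12, 5)
  12P = (10, 7)
  13P = (5, 12)
  14P = (11, 2)
Match found at i = 14.

k = 14
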